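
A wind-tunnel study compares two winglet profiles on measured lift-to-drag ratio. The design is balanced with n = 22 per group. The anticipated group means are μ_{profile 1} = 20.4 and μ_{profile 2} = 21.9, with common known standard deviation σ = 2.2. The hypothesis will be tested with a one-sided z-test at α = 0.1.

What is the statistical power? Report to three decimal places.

Power ≈ 0.836

Standardized effect: d = |μ_{profile 1} − μ_{profile 2}| / σ = |20.4 − 21.9| / 2.2 = 0.6818
Noncentrality parameter: δ = d·√(n/2) = 0.6818 × √(22/2) = 2.2613
Critical value for a one-sided test at α = 0.1: z_α = 1.282.
Power = P(Z > 1.282 − δ) = Φ(0.980) = 0.8364.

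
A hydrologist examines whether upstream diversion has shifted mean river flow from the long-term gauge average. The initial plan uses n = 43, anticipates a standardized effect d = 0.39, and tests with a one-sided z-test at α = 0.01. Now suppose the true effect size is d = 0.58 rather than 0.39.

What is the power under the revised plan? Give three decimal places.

Power ≈ 0.930

With d = 0.58: δ = d·√n = 0.58 × √43 = 3.8033. Critical value z_{0.01} = 2.326.
Revised power = Φ(δ − 2.326) = Φ(1.477) = 0.9302.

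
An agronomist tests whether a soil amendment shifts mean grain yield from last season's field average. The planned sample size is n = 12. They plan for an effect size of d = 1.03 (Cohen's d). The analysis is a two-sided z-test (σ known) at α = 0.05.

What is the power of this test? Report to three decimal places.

Noncentrality parameter: δ = d·√n = 1.03 × √12 = 3.5680
Critical value for a two-sided test at α = 0.05: z_{α/2} = 1.960.
Power = Φ(δ − 1.960) + Φ(−δ − 1.960) = Φ(1.608) + Φ(-5.528) = 0.9461 + 0.0000 = 0.9461.

Power ≈ 0.946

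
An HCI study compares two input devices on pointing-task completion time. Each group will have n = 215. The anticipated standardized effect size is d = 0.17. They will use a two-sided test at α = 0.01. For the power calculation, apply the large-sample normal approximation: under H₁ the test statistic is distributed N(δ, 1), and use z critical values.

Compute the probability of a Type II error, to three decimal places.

β ≈ 0.792

Noncentrality parameter: δ = d·√(n/2) = 0.17 × √(215/2) = 1.7626
Two-sided α = 0.01 → critical value z_{0.005} = 2.576.
Power = Φ(δ − 2.576) + Φ(−δ − 2.576) = Φ(-0.813) + Φ(-4.338) = 0.2080 + 0.0000 = 0.2080.
Type II error: β = 1 − power = 1 − 0.2080 = 0.7920.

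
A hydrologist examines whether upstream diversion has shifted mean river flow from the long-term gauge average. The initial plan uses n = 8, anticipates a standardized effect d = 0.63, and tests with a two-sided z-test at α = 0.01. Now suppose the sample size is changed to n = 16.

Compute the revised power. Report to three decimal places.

With n = 16: δ = d·√n = 0.63 × √16 = 2.5200. Critical value z_{0.005} = 2.576.
Revised power = Φ(δ − 2.576) + Φ(−δ − 2.576) = Φ(-0.056) + Φ(-5.096) = 0.4777 + 0.0000 = 0.4777.

Power ≈ 0.478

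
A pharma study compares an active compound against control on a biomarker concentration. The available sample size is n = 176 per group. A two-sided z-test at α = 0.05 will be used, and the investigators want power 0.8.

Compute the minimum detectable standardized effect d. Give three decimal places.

d ≈ 0.299

Required noncentrality: δ = z_{0.025} + z_{0.20} = 1.960 + 0.842 = 2.802.
(The second rejection-region term Φ(−δ − z_{α/2}) is negligible and dropped.)
δ = d·√(n/2) ⇒ d = δ/√(n/2) = 2.802/√(176/2) = 0.2986.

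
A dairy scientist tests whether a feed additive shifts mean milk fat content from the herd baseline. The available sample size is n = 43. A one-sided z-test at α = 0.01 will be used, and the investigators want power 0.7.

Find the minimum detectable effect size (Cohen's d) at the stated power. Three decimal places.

d ≈ 0.435

Required noncentrality: δ = z_{0.01} + z_{0.30} = 2.326 + 0.524 = 2.851.
δ = d·√n ⇒ d = δ/√n = 2.851/√43 = 0.4347.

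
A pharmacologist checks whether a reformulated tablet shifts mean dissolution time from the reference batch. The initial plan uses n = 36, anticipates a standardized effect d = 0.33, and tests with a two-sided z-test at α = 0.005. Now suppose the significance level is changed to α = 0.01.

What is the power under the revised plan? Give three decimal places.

δ = d·√n = 0.33 × √36 = 1.9800 (unchanged). New critical value: z_{0.005} = 2.576.
Revised power = Φ(δ − 2.576) + Φ(−δ − 2.576) = Φ(-0.596) + Φ(-4.556) = 0.2756 + 0.0000 = 0.2756.

Power ≈ 0.276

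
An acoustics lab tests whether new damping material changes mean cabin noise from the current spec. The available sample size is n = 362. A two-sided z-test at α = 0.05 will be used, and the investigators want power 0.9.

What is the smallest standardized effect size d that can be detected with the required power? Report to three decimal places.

d ≈ 0.170

Need Φ(δ − 1.960) = 0.9, so δ = 1.960 + 1.282 = 3.242.
(The second rejection-region term Φ(−δ − z_{α/2}) is negligible and dropped.)
δ = d·√n ⇒ d = δ/√n = 3.242/√362 = 0.1704.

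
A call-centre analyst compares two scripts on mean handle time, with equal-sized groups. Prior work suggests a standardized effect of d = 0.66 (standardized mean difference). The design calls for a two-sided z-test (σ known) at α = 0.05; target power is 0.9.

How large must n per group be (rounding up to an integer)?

Set Φ(δ − 1.960) = 0.9; then δ − 1.960 = Φ⁻¹(0.9) = 1.282, giving δ = 3.242.
(Ignoring the negligible lower-tail rejection probability gives the usual closed-form inversion.)
δ = d·√(n/2) ⇒ n = 2(δ/d)² = 2 × (3.242 / 0.66)² = 48.24.
Rounding up, n = 49 per group.

n = 49 per group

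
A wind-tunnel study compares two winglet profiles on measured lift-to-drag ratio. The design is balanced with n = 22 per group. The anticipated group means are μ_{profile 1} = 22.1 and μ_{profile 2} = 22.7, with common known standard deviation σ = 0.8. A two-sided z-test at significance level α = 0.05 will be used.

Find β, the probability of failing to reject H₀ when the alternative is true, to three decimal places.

Standardized effect: d = |μ_{profile 1} − μ_{profile 2}| / σ = |22.1 − 22.7| / 0.8 = 0.7500
Noncentrality parameter: δ = d·√(n/2) = 0.7500 × √(22/2) = 2.4875
Two-sided α = 0.05 → critical value z_{0.025} = 1.960.
Power = Φ(δ − 1.960) + Φ(−δ − 1.960) = Φ(0.528) + Φ(-4.447) = 0.7011 + 0.0000 = 0.7011.
Type II error: β = 1 − power = 1 − 0.7011 = 0.2989.

β ≈ 0.299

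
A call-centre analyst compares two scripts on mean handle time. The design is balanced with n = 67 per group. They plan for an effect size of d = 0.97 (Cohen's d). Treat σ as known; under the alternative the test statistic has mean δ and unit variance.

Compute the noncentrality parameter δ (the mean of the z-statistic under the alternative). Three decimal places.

δ = d·√(n/2) = 0.97 × √(67/2) = 5.6143

δ ≈ 5.614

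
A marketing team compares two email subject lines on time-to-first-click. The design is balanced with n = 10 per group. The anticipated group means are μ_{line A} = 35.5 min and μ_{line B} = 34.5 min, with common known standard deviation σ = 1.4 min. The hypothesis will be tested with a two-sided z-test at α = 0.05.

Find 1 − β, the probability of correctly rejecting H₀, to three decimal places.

Standardized effect: d = |μ_{line A} − μ_{line B}| / σ = |35.5 − 34.5| / 1.4 = 0.7143
Noncentrality parameter: λ = d·√(n/2) = 0.7143 × √(10/2) = 1.5972
Two-sided α = 0.05 → critical value z_{0.025} = 1.960.
Power = Φ(λ − 1.960) + Φ(−λ − 1.960) = Φ(-0.363) + Φ(-3.557) = 0.3584 + 0.0002 = 0.3586.

Power ≈ 0.359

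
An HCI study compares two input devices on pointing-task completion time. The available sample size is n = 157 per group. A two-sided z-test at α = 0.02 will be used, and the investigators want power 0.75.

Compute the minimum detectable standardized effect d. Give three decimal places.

Required noncentrality: δ = z_{0.01} + z_{0.25} = 2.326 + 0.674 = 3.001.
(Lower-tail contribution to power is negligible for δ > 0.)
δ = d·√(n/2) ⇒ d = δ/√(n/2) = 3.001/√(157/2) = 0.3387.

d ≈ 0.339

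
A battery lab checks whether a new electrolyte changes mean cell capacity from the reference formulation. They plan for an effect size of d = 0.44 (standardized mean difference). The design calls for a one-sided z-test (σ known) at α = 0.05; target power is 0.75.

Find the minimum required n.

Set Φ(δ − 1.645) = 0.75; then δ − 1.645 = Φ⁻¹(0.75) = 0.674, giving δ = 2.319.
δ = d·√n ⇒ n = (δ/d)² = (2.319 / 0.44)² = 27.79.
Round up to the next whole unit.

n = 28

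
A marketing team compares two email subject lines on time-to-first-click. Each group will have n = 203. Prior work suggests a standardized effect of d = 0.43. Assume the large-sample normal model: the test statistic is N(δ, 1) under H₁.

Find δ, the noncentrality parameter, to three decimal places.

δ ≈ 4.332

δ = d·√(n/2) = 0.43 × √(203/2) = 4.3321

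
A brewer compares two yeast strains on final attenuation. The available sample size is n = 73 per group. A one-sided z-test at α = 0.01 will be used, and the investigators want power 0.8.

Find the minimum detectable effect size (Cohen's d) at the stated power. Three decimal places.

d ≈ 0.524

Need Φ(δ − 2.326) = 0.8, so δ = 2.326 + 0.842 = 3.168.
δ = d·√(n/2) ⇒ d = δ/√(n/2) = 3.168/√(73/2) = 0.5244.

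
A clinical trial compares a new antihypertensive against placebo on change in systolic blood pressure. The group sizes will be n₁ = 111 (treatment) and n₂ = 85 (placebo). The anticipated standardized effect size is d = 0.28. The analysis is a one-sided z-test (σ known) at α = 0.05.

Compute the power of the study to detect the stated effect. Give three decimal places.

Noncentrality parameter: δ = d / √(1/n₁ + 1/n₂) = 0.28 / √(1/111 + 1/85) = 1.9427
Critical value for a one-sided test at α = 0.05: z_α = 1.645.
Power = Φ(δ − 1.645) = Φ(0.298) = 0.6171.

Power ≈ 0.617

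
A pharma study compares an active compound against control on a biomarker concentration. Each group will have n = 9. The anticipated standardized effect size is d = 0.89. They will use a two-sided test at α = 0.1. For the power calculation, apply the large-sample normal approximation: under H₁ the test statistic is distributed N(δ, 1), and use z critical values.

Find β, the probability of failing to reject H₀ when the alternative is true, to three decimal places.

Noncentrality parameter: δ = d·√(n/2) = 0.89 × √(9/2) = 1.8880
Critical value for a two-sided test at α = 0.1: z_{α/2} = 1.645.
Power = Φ(δ − 1.645) + Φ(−δ − 1.645) = Φ(0.243) + Φ(-3.533) = 0.5960 + 0.0002 = 0.5962.
Type II error: β = 1 − power = 1 − 0.5962 = 0.4038.

β ≈ 0.404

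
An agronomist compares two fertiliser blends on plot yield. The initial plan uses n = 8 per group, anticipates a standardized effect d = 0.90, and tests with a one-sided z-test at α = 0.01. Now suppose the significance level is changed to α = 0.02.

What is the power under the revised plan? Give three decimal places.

Power ≈ 0.400

δ = d·√(n/2) = 0.90 × √(8/2) = 1.8000 (unchanged). New critical value: z_{0.02} = 2.054.
Revised power = P(Z > 2.054 − δ) = Φ(-0.254) = 0.3998.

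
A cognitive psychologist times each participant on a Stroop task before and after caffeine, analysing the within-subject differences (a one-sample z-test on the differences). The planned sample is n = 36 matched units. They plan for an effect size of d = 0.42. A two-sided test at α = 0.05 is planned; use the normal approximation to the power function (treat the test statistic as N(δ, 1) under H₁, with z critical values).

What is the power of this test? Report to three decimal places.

Power ≈ 0.712

Noncentrality parameter: δ = d·√n = 0.42 × √36 = 2.5200
Two-sided α = 0.05 → critical value z_{0.025} = 1.960.
Power = Φ(δ − 1.960) + Φ(−δ − 1.960) = Φ(0.560) + Φ(-4.480) = 0.7123 + 0.0000 = 0.7123.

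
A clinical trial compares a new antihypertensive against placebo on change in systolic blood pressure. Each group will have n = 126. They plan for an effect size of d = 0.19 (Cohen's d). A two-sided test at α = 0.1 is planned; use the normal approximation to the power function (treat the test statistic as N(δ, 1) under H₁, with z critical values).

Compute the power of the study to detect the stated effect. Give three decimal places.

Power ≈ 0.446

Noncentrality parameter: δ = d·√(n/2) = 0.19 × √(126/2) = 1.5081
Two-sided α = 0.1 → critical value z_{0.05} = 1.645.
Power = Φ(δ − 1.645) + Φ(−δ − 1.645) = Φ(-0.137) + Φ(-3.153) = 0.4456 + 0.0008 = 0.4464.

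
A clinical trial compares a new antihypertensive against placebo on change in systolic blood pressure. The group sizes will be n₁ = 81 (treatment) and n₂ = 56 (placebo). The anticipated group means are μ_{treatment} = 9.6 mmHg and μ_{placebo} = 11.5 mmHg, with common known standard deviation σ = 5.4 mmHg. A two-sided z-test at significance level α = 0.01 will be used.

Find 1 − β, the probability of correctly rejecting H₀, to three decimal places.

Standardized effect: d = |μ_{treatment} − μ_{placebo}| / σ = |9.6 − 11.5| / 5.4 = 0.3519
Noncentrality parameter: δ = d / √(1/n₁ + 1/n₂) = 0.3519 / √(1/81 + 1/56) = 2.0246
Critical value for a two-sided test at α = 0.01: z_{α/2} = 2.576.
Power = Φ(δ − 2.576) + Φ(−δ − 2.576) = Φ(-0.551) + Φ(-4.600) = 0.2907 + 0.0000 = 0.2907.

Power ≈ 0.291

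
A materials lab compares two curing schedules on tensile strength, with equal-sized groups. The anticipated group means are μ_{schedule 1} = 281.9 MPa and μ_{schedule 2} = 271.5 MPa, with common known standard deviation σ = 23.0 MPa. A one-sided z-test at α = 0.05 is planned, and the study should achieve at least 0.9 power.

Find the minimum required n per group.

Standardized effect: d = |μ_{schedule 1} − μ_{schedule 2}| / σ = |281.9 − 271.5| / 23.0 = 0.4522
For power 0.9 need Φ(δ − z_{0.05}) = 0.9, so δ = z_{0.05} + z_{0.10} = 1.645 + 1.282 = 2.926.
δ = d·√(n/2) ⇒ n = 2(δ/d)² = 2 × (2.926 / 0.4522)² = 83.77.
Rounding up, n = 84 per group.

n = 84 per group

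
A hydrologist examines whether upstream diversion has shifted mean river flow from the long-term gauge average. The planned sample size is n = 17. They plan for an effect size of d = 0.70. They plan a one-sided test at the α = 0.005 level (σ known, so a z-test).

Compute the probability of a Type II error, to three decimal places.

β ≈ 0.378

Noncentrality parameter: δ = d·√n = 0.70 × √17 = 2.8862
One-sided α = 0.005 → critical value z_{0.005} = 2.576.
Power = Φ(δ − 2.576) = Φ(0.310) = 0.6219.
Type II error: β = 1 − power = 1 − 0.6219 = 0.3781.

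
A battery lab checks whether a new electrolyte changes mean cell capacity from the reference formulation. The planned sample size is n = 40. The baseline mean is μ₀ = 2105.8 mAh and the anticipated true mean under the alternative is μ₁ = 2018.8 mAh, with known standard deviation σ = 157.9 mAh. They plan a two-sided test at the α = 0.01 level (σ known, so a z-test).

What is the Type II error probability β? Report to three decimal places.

Standardized effect: d = |μ₁ − μ₀| / σ = |2018.8 − 2105.8| / 157.9 = 0.5510
Noncentrality parameter: δ = d·√n = 0.5510 × √40 = 3.4847
Two-sided α = 0.01 → critical value z_{0.005} = 2.576.
Power = Φ(δ − 2.576) + Φ(−δ − 2.576) = Φ(0.909) + Φ(-6.061) = 0.8183 + 0.0000 = 0.8183.
Type II error: β = 1 − power = 1 − 0.8183 = 0.1817.

β ≈ 0.182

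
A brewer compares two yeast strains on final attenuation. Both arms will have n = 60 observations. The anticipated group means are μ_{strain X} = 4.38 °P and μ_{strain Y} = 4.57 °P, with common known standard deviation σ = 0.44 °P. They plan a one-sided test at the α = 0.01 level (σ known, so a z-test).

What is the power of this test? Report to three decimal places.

Power ≈ 0.515

Standardized effect: d = |μ_{strain X} − μ_{strain Y}| / σ = |4.38 − 4.57| / 0.44 = 0.4318
Noncentrality parameter: δ = d·√(n/2) = 0.4318 × √(60/2) = 2.3652
Critical value for a one-sided test at α = 0.01: z_α = 2.326.
Power = P(Z > 2.326 − δ) = Φ(0.039) = 0.5155.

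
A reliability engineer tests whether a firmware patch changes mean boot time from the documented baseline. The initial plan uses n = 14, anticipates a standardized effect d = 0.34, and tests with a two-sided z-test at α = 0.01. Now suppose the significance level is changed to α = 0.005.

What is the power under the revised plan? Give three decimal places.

δ = d·√n = 0.34 × √14 = 1.2722 (unchanged). New critical value: z_{0.0025} = 2.807.
Revised power = Φ(δ − 2.807) + Φ(−δ − 2.807) = Φ(-1.535) + Φ(-4.079) = 0.0624 + 0.0000 = 0.0624.

Power ≈ 0.062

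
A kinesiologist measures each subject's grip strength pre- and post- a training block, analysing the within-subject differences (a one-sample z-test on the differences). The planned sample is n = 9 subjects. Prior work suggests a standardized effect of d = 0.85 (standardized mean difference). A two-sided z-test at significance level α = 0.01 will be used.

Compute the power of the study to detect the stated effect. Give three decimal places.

Noncentrality parameter: δ = d·√n = 0.85 × √9 = 2.5500
Critical value for a two-sided test at α = 0.01: z_{α/2} = 2.576.
Power = Φ(δ − 2.576) + Φ(−δ − 2.576) = Φ(-0.026) + Φ(-5.126) = 0.4897 + 0.0000 = 0.4897.

Power ≈ 0.490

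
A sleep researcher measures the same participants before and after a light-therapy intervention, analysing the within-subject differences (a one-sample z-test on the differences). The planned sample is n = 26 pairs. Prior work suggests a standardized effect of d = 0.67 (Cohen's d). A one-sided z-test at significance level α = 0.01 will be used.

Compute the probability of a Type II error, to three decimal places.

β ≈ 0.138

Noncentrality parameter: δ = d·√n = 0.67 × √26 = 3.4163
Critical value for a one-sided test at α = 0.01: z_α = 2.326.
Power = P(Z > 2.326 − δ) = Φ(1.090) = 0.8621.
Type II error: β = 1 − power = 1 − 0.8621 = 0.1379.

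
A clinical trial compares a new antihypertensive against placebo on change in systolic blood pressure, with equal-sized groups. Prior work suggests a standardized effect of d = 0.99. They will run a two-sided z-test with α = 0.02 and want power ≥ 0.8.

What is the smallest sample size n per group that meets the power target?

n = 21 per group

For power 0.8 need Φ(δ − z_{0.01}) = 0.8, so δ = z_{0.01} + z_{0.20} = 2.326 + 0.842 = 3.168.
(The Φ(−δ − z_{α/2}) term is vanishingly small for δ > 0 and is dropped in the standard sample-size formula.)
δ = d·√(n/2) ⇒ n = 2(δ/d)² = 2 × (3.168 / 0.99)² = 20.48.
Round up to the next whole unit.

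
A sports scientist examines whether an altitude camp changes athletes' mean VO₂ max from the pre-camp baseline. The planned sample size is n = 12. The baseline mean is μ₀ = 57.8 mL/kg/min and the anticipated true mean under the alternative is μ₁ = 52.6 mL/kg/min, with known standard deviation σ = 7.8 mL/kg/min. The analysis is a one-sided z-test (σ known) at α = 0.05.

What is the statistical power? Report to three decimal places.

Standardized effect: d = |μ₁ − μ₀| / σ = |52.6 − 57.8| / 7.8 = 0.6667
Noncentrality parameter: δ = d·√n = 0.6667 × √12 = 2.3094
Critical value for a one-sided test at α = 0.05: z_α = 1.645.
Power = P(Z > 1.645 − δ) = Φ(0.665) = 0.7468.

Power ≈ 0.747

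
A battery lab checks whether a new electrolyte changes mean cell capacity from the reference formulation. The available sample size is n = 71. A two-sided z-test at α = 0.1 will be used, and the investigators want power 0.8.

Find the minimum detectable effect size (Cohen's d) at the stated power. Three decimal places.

d ≈ 0.295

Need Φ(δ − 1.645) = 0.8, so δ = 1.645 + 0.842 = 2.486.
(The second rejection-region term Φ(−δ − z_{α/2}) is negligible and dropped.)
δ = d·√n ⇒ d = δ/√n = 2.486/√71 = 0.2951.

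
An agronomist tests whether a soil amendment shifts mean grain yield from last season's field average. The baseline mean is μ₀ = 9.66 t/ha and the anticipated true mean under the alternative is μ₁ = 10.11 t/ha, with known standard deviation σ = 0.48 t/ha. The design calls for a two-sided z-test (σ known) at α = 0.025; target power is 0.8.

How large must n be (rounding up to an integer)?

n = 11

Standardized effect: d = |μ₁ − μ₀| / σ = |10.11 − 9.66| / 0.48 = 0.9375
For power 0.8 need Φ(δ − z_{0.0125}) = 0.8, so δ = z_{0.0125} + z_{0.20} = 2.241 + 0.842 = 3.083.
(Ignoring the negligible lower-tail rejection probability gives the usual closed-form inversion.)
δ = d·√n ⇒ n = (δ/d)² = (3.083 / 0.9375)² = 10.81.
Round up to the next whole unit.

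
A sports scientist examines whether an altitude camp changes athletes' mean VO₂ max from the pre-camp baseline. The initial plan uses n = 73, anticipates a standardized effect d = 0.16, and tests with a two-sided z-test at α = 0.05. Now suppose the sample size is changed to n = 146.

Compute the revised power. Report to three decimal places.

Power ≈ 0.489

With n = 146: δ = d·√n = 0.16 × √146 = 1.9333. Critical value z_{0.025} = 1.960.
Revised power = Φ(δ − 1.960) + Φ(−δ − 1.960) = Φ(-0.027) + Φ(-3.893) = 0.4894 + 0.0000 = 0.4894.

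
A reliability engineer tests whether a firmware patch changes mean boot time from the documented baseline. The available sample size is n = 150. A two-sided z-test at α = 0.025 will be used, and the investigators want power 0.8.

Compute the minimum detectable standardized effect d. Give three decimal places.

Need Φ(δ − 2.241) = 0.8, so δ = 2.241 + 0.842 = 3.083.
(The second rejection-region term Φ(−δ − z_{α/2}) is negligible and dropped.)
δ = d·√n ⇒ d = δ/√n = 3.083/√150 = 0.2517.

d ≈ 0.252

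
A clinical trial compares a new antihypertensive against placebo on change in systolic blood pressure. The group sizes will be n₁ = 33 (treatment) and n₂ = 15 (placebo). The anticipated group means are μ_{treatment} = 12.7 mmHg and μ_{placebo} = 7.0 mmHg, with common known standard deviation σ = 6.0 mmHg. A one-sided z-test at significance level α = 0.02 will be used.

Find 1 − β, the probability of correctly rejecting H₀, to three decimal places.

Standardized effect: d = |μ_{treatment} − μ_{placebo}| / σ = |12.7 − 7.0| / 6.0 = 0.9500
Noncentrality parameter: λ = d / √(1/n₁ + 1/n₂) = 0.9500 / √(1/33 + 1/15) = 3.0507
One-sided α = 0.02 → critical value z_{0.02} = 2.054.
Power = Φ(λ − 2.054) = Φ(0.997) = 0.8406.

Power ≈ 0.841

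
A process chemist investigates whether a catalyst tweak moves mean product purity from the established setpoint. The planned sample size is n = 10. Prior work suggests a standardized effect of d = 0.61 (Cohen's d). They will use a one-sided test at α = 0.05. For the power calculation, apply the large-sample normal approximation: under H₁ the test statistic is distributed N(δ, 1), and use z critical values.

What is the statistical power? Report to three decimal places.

Power ≈ 0.612

Noncentrality parameter: δ = d·√n = 0.61 × √10 = 1.9290
One-sided α = 0.05 → critical value z_{0.05} = 1.645.
Power = Φ(δ − 1.645) = Φ(0.284) = 0.6118.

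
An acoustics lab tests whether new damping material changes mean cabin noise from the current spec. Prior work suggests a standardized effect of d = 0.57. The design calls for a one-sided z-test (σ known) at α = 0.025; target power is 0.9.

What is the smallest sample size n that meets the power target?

n = 33

For power 0.9 need Φ(δ − z_{0.025}) = 0.9, so δ = z_{0.025} + z_{0.10} = 1.960 + 1.282 = 3.242.
δ = d·√n ⇒ n = (δ/d)² = (3.242 / 0.57)² = 32.34.
Round up to the next whole unit.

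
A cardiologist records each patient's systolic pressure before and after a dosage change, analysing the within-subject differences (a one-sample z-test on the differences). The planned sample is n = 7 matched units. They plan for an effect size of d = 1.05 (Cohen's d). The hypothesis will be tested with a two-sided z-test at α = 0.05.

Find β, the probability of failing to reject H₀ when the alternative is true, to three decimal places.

Noncentrality parameter: λ = d·√n = 1.05 × √7 = 2.7780
Critical value for a two-sided test at α = 0.05: z_{α/2} = 1.960.
Power = Φ(λ − 1.960) + Φ(−λ − 1.960) = Φ(0.818) + Φ(-4.738) = 0.7933 + 0.0000 = 0.7933.
Type II error: β = 1 − power = 1 − 0.7933 = 0.2067.

β ≈ 0.207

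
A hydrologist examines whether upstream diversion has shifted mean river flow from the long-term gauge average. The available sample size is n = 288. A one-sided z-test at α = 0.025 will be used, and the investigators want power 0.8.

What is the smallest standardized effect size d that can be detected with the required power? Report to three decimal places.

d ≈ 0.165

Need Φ(δ − 1.960) = 0.8, so δ = 1.960 + 0.842 = 2.802.
δ = d·√n ⇒ d = δ/√n = 2.802/√288 = 0.1651.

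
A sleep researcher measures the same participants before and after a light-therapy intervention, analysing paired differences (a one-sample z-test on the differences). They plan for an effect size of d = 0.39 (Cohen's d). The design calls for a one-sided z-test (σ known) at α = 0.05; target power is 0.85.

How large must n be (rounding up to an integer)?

For power 0.85 need Φ(δ − z_{0.05}) = 0.85, so δ = z_{0.05} + z_{0.15} = 1.645 + 1.036 = 2.681.
δ = d·√n ⇒ n = (δ/d)² = (2.681 / 0.39)² = 47.27.
Round up to the next whole unit.

n = 48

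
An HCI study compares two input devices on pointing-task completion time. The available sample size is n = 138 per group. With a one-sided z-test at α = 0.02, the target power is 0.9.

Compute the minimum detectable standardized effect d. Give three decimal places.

d ≈ 0.402

Need Φ(δ − 2.054) = 0.9, so δ = 2.054 + 1.282 = 3.335.
δ = d·√(n/2) ⇒ d = δ/√(n/2) = 3.335/√(138/2) = 0.4015.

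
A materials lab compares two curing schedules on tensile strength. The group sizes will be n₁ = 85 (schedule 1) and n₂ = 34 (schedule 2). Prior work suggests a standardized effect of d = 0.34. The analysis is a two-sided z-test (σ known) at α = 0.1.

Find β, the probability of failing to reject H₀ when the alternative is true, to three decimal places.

Noncentrality parameter: δ = d / √(1/n₁ + 1/n₂) = 0.34 / √(1/85 + 1/34) = 1.6755
Two-sided α = 0.1 → critical value z_{0.05} = 1.645.
Power = Φ(δ − 1.645) + Φ(−δ − 1.645) = Φ(0.031) + Φ(-3.320) = 0.5122 + 0.0004 = 0.5127.
Type II error: β = 1 − power = 1 − 0.5127 = 0.4873.

β ≈ 0.487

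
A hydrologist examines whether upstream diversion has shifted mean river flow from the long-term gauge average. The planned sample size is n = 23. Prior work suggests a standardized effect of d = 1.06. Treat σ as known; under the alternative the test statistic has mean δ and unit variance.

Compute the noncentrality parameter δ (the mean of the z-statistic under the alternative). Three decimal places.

δ ≈ 5.084

The noncentrality parameter scales effect size by the design's sample-size factor: δ = d·√n = 1.06 × √23 = 5.0836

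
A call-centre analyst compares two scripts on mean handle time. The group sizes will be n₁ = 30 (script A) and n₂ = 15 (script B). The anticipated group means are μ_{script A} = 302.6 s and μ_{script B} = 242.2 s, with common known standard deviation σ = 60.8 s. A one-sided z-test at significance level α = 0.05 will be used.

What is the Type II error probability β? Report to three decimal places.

Standardized effect: d = |μ_{script A} − μ_{script B}| / σ = |302.6 − 242.2| / 60.8 = 0.9934
Noncentrality parameter: δ = d / √(1/n₁ + 1/n₂) = 0.9934 / √(1/30 + 1/15) = 3.1415
One-sided α = 0.05 → critical value z_{0.05} = 1.645.
Power = Φ(δ − 1.645) = Φ(1.497) = 0.9328.
Type II error: β = 1 − power = 1 − 0.9328 = 0.0672.

β ≈ 0.067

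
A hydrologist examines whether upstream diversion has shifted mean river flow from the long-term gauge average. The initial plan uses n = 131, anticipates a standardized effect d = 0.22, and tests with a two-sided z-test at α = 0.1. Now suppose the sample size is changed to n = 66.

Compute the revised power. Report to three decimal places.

Power ≈ 0.557

With n = 66: δ = d·√n = 0.22 × √66 = 1.7873. Critical value z_{0.05} = 1.645.
Revised power = Φ(δ − 1.645) + Φ(−δ − 1.645) = Φ(0.142) + Φ(-3.432) = 0.5566 + 0.0003 = 0.5569.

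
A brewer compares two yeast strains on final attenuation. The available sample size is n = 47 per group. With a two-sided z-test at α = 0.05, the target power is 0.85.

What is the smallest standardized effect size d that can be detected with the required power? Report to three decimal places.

Required noncentrality: δ = z_{0.025} + z_{0.15} = 1.960 + 1.036 = 2.996.
(Lower-tail contribution to power is negligible for δ > 0.)
δ = d·√(n/2) ⇒ d = δ/√(n/2) = 2.996/√(47/2) = 0.6181.

d ≈ 0.618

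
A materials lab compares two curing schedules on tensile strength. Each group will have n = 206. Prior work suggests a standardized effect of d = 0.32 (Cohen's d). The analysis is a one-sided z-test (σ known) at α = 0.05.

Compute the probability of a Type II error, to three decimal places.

β ≈ 0.054

Noncentrality parameter: δ = d·√(n/2) = 0.32 × √(206/2) = 3.2476
Critical value for a one-sided test at α = 0.05: z_α = 1.645.
Power = P(Z > 1.645 − δ) = Φ(1.603) = 0.9455.
Type II error: β = 1 − power = 1 − 0.9455 = 0.0545.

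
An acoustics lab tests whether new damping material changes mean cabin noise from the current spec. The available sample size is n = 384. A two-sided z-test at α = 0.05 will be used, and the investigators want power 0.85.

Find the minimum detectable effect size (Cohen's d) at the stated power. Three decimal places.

Need Φ(δ − 1.960) = 0.85, so δ = 1.960 + 1.036 = 2.996.
(Lower-tail contribution to power is negligible for δ > 0.)
δ = d·√n ⇒ d = δ/√n = 2.996/√384 = 0.1529.

d ≈ 0.153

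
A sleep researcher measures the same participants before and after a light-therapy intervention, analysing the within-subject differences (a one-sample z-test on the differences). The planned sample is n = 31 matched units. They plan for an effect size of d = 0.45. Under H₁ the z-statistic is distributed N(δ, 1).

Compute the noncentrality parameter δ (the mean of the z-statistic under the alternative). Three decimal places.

The noncentrality parameter scales effect size by the design's sample-size factor: δ = d·√n = 0.45 × √31 = 2.5055

δ ≈ 2.505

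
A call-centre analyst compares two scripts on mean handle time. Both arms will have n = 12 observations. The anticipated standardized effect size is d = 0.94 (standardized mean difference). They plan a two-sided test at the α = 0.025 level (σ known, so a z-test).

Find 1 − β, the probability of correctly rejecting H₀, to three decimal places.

Noncentrality parameter: δ = d·√(n/2) = 0.94 × √(12/2) = 2.3025
Two-sided α = 0.025 → critical value z_{0.0125} = 2.241.
Power = Φ(δ − 2.241) + Φ(−δ − 2.241) = Φ(0.061) + Φ(-4.544) = 0.5244 + 0.0000 = 0.5244.

Power ≈ 0.524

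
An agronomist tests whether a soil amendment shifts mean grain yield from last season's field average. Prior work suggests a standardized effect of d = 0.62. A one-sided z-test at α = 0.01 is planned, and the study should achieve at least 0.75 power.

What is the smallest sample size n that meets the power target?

For power 0.75 need Φ(δ − z_{0.01}) = 0.75, so δ = z_{0.01} + z_{0.25} = 2.326 + 0.674 = 3.001.
δ = d·√n ⇒ n = (δ/d)² = (3.001 / 0.62)² = 23.43.
Round up to the next whole unit.

n = 24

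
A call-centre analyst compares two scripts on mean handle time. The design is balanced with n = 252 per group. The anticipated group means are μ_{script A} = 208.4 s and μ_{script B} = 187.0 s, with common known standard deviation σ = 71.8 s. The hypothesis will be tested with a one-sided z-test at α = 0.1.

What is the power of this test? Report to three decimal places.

Standardized effect: d = |μ_{script A} − μ_{script B}| / σ = |208.4 − 187.0| / 71.8 = 0.2981
Noncentrality parameter: δ = d·√(n/2) = 0.2981 × √(252/2) = 3.3456
Critical value for a one-sided test at α = 0.1: z_α = 1.282.
Power = Φ(δ − 1.282) = Φ(2.064) = 0.9805.

Power ≈ 0.980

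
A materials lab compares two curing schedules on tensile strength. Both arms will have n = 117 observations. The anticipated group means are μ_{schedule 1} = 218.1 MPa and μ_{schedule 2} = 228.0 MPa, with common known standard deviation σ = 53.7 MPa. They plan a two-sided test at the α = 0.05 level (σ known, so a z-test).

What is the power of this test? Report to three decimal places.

Standardized effect: d = |μ_{schedule 1} − μ_{schedule 2}| / σ = |218.1 − 228.0| / 53.7 = 0.1844
Noncentrality parameter: λ = d·√(n/2) = 0.1844 × √(117/2) = 1.4101
Critical value for a two-sided test at α = 0.05: z_{α/2} = 1.960.
Power = Φ(λ − 1.960) + Φ(−λ − 1.960) = Φ(-0.550) + Φ(-3.370) = 0.2912 + 0.0004 = 0.2916.

Power ≈ 0.292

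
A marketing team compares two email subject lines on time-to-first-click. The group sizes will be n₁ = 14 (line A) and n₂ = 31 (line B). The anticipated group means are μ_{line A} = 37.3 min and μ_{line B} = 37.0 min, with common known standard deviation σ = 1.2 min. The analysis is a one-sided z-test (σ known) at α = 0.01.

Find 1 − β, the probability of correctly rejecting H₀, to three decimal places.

Standardized effect: d = |μ_{line A} − μ_{line B}| / σ = |37.3 − 37.0| / 1.2 = 0.2500
Noncentrality parameter: λ = d / √(1/n₁ + 1/n₂) = 0.2500 / √(1/14 + 1/31) = 0.7764
One-sided α = 0.01 → critical value z_{0.01} = 2.326.
Power = Φ(λ − 2.326) = Φ(-1.550) = 0.0606.

Power ≈ 0.061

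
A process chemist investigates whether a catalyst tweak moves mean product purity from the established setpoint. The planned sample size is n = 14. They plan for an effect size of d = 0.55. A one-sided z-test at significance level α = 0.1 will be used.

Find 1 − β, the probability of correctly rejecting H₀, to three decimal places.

Noncentrality parameter: δ = d·√n = 0.55 × √14 = 2.0579
Critical value for a one-sided test at α = 0.1: z_α = 1.282.
Power = P(Z > 1.282 − δ) = Φ(0.776) = 0.7812.

Power ≈ 0.781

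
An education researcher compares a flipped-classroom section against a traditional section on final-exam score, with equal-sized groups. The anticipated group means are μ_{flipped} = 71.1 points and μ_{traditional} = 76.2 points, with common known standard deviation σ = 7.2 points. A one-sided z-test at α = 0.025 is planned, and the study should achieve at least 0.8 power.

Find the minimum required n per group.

Standardized effect: d = |μ_{flipped} − μ_{traditional}| / σ = |71.1 − 76.2| / 7.2 = 0.7083
For power 0.8 need Φ(δ − z_{0.025}) = 0.8, so δ = z_{0.025} + z_{0.20} = 1.960 + 0.842 = 2.802.
δ = d·√(n/2) ⇒ n = 2(δ/d)² = 2 × (2.802 / 0.7083)² = 31.29.
Round up to the next whole unit.

n = 32 per group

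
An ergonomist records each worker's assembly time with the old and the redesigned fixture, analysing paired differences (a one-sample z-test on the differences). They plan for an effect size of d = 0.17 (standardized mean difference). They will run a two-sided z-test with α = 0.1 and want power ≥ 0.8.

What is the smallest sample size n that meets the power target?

For power 0.8 need Φ(δ − z_{0.05}) = 0.8, so δ = z_{0.05} + z_{0.20} = 1.645 + 0.842 = 2.486.
(For δ > 0 the lower-tail rejection region contributes negligibly to power, so the one-term inversion is standard.)
δ = d·√n ⇒ n = (δ/d)² = (2.486 / 0.17)² = 213.93.
Rounding up, n = 214.

n = 214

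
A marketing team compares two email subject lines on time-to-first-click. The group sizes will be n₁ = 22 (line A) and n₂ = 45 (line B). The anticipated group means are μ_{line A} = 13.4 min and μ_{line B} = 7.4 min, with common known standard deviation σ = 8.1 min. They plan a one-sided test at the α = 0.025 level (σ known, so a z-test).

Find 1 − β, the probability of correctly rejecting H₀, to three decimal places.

Power ≈ 0.813

Standardized effect: d = |μ_{line A} − μ_{line B}| / σ = |13.4 − 7.4| / 8.1 = 0.7407
Noncentrality parameter: δ = d / √(1/n₁ + 1/n₂) = 0.7407 / √(1/22 + 1/45) = 2.8474
Critical value for a one-sided test at α = 0.025: z_α = 1.960.
Power = Φ(δ − 1.960) = Φ(0.887) = 0.8126.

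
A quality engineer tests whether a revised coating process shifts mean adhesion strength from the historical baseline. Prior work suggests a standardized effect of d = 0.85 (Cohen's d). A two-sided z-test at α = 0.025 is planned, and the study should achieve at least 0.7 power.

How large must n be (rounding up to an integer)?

For power 0.7 need Φ(δ − z_{0.0125}) = 0.7, so δ = z_{0.0125} + z_{0.30} = 2.241 + 0.524 = 2.766.
(The Φ(−δ − z_{α/2}) term is vanishingly small for δ > 0 and is dropped in the standard sample-size formula.)
δ = d·√n ⇒ n = (δ/d)² = (2.766 / 0.85)² = 10.59.
Round up to the next whole unit.

n = 11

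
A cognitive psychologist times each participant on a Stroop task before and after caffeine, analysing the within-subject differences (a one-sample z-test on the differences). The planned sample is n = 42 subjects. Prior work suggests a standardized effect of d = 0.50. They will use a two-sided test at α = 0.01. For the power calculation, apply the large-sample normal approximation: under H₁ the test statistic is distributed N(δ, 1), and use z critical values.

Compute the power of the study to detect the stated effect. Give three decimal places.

Noncentrality parameter: δ = d·√n = 0.50 × √42 = 3.2404
Two-sided α = 0.01 → critical value z_{0.005} = 2.576.
Power = Φ(δ − 2.576) + Φ(−δ − 2.576) = Φ(0.665) + Φ(-5.816) = 0.7468 + 0.0000 = 0.7468.

Power ≈ 0.747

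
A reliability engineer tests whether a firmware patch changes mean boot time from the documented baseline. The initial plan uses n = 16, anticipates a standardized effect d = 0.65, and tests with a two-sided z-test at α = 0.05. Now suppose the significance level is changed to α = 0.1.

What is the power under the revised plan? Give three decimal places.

δ = d·√n = 0.65 × √16 = 2.6000 (unchanged). New critical value: z_{0.05} = 1.645.
Revised power = Φ(δ − 1.645) + Φ(−δ − 1.645) = Φ(0.955) + Φ(-4.245) = 0.8302 + 0.0000 = 0.8303.

Power ≈ 0.830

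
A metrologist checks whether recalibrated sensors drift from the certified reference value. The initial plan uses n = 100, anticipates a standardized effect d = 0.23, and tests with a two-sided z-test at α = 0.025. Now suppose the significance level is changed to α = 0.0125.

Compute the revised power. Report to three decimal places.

Power ≈ 0.422

δ = d·√n = 0.23 × √100 = 2.3000 (unchanged). New critical value: z_{0.0063} = 2.498.
Revised power = Φ(δ − 2.498) + Φ(−δ − 2.498) = Φ(-0.198) + Φ(-4.798) = 0.4216 + 0.0000 = 0.4216.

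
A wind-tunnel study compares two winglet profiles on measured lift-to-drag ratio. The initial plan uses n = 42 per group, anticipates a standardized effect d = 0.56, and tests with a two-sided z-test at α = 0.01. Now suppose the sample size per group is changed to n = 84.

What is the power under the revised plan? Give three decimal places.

Power ≈ 0.854

With n = 84 per group: δ = d·√(n/2) = 0.56 × √(84/2) = 3.6292. Critical value z_{0.005} = 2.576.
Revised power = Φ(δ − 2.576) + Φ(−δ − 2.576) = Φ(1.053) + Φ(-6.205) = 0.8539 + 0.0000 = 0.8539.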